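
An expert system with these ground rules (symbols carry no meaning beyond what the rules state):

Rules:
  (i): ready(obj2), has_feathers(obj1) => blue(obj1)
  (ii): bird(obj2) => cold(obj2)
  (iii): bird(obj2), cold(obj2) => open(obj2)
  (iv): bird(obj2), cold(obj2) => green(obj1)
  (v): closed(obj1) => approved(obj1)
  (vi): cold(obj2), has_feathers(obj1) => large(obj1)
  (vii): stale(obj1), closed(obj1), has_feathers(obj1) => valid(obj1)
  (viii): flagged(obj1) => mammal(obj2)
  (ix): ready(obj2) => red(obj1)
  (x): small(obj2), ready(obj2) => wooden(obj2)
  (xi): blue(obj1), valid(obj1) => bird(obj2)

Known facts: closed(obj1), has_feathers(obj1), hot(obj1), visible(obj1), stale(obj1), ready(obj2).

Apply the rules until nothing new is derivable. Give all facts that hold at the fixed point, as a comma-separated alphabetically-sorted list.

approved(obj1), bird(obj2), blue(obj1), closed(obj1), cold(obj2), green(obj1), has_feathers(obj1), hot(obj1), large(obj1), open(obj2), ready(obj2), red(obj1), stale(obj1), valid(obj1), visible(obj1)

Round 1: (i) [ready(obj2), has_feathers(obj1) => blue(obj1)]; (v) [closed(obj1) => approved(obj1)]; (vii) [stale(obj1), closed(obj1), has_feathers(obj1) => valid(obj1)]; (ix) [ready(obj2) => red(obj1)]. Adds blue(obj1), approved(obj1), valid(obj1), red(obj1).
Round 2: (xi) [blue(obj1), valid(obj1) => bird(obj2)]. Adds bird(obj2).
Round 3: (ii) [bird(obj2) => cold(obj2)]. Adds cold(obj2).
Round 4: (iii) [bird(obj2), cold(obj2) => open(obj2)]; (iv) [bird(obj2), cold(obj2) => green(obj1)]; (vi) [cold(obj2), has_feathers(obj1) => large(obj1)]. Adds open(obj2), green(obj1), large(obj1).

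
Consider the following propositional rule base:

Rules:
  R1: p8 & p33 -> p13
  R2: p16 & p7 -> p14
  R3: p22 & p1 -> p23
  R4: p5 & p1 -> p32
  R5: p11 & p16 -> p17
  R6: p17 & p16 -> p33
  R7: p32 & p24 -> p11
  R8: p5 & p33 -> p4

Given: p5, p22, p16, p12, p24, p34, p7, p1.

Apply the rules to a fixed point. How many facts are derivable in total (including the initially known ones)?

15

Round 1: R2 [p16 & p7 -> p14]; R3 [p22 & p1 -> p23]; R4 [p5 & p1 -> p32]. Adds p14, p23, p32.
Round 2: R7 [p32 & p24 -> p11]. Adds p11.
Round 3: R5 [p11 & p16 -> p17]. Adds p17.
Round 4: R6 [p17 & p16 -> p33]. Adds p33.
Round 5: R8 [p5 & p33 -> p4]. Adds p4.
Closure: {p1, p11, p12, p14, p16, p17, p22, p23, p24, p32, p33, p34, p4, p5, p7} — 15 facts.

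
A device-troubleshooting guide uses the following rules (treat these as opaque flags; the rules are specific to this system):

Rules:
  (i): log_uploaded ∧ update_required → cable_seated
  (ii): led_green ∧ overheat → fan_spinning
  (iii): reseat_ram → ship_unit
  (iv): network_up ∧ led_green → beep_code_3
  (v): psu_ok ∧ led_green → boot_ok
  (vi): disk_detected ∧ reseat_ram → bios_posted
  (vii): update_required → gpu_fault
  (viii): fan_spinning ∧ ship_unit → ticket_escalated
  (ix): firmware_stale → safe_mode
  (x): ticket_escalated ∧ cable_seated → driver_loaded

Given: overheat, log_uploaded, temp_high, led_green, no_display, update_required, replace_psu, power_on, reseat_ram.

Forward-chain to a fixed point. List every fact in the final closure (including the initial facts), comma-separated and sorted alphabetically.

[1] (i) [log_uploaded ∧ update_required → cable_seated]; (ii) [led_green ∧ overheat → fan_spinning]; (iii) [reseat_ram → ship_unit]; (vii) [update_required → gpu_fault]. ⇒ new: cable_seated, fan_spinning, ship_unit, gpu_fault.
[2] (viii) [fan_spinning ∧ ship_unit → ticket_escalated]. ⇒ new: ticket_escalated.
[3] (x) [ticket_escalated ∧ cable_seated → driver_loaded]. ⇒ new: driver_loaded.

cable_seated, driver_loaded, fan_spinning, gpu_fault, led_green, log_uploaded, no_display, overheat, power_on, replace_psu, reseat_ram, ship_unit, temp_high, ticket_escalated, update_required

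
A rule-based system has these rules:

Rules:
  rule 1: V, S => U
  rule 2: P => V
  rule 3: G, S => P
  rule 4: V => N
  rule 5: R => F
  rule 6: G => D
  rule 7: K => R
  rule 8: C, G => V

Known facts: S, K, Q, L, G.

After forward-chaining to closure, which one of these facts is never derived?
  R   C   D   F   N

C

Round 1: rule 3 [G, S => P]; rule 6 [G => D]; rule 7 [K => R]. New: P, D, R.
Round 2: rule 2 [P => V]; rule 5 [R => F]. New: V, F.
Round 3: rule 1 [V, S => U]; rule 4 [V => N]. New: U, N.
Derived: R (round 1), F (round 2), N (round 3), D (round 1). C never appears in any round.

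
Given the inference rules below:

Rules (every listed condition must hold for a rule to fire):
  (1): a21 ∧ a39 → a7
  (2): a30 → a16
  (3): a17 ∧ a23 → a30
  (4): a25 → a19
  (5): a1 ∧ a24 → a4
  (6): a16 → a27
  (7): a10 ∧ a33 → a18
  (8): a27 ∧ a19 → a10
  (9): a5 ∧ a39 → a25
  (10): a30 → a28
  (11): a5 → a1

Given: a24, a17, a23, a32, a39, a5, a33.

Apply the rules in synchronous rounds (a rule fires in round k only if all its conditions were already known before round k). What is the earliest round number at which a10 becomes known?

4

Round 1: (3) [a17 ∧ a23 → a30]; (9) [a5 ∧ a39 → a25]; (11) [a5 → a1]. New: a30, a25, a1.
Round 2: (2) [a30 → a16]; (4) [a25 → a19]; (5) [a1 ∧ a24 → a4]; (10) [a30 → a28]. New: a16, a19, a4, a28.
Round 3: (6) [a16 → a27]. New: a27.
Round 4: (8) [a27 ∧ a19 → a10]. New: a10.
a10 first appears in round 4.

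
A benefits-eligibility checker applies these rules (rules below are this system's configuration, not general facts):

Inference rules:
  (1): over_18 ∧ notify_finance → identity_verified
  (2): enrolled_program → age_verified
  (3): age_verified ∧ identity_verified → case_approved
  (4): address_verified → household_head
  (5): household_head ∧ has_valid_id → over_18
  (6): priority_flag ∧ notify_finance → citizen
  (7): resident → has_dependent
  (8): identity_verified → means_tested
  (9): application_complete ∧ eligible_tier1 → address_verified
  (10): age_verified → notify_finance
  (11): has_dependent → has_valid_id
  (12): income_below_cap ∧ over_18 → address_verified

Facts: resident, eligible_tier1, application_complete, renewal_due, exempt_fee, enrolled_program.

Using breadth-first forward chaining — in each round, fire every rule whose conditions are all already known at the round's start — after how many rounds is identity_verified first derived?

Round 1: (2) [enrolled_program → age_verified]; (7) [resident → has_dependent]; (9) [application_complete ∧ eligible_tier1 → address_verified]. New: age_verified, has_dependent, address_verified.
Round 2: (4) [address_verified → household_head]; (10) [age_verified → notify_finance]; (11) [has_dependent → has_valid_id]. New: household_head, notify_finance, has_valid_id.
Round 3: (5) [household_head ∧ has_valid_id → over_18]. New: over_18.
Round 4: (1) [over_18 ∧ notify_finance → identity_verified]. New: identity_verified.
identity_verified first appears in round 4.

4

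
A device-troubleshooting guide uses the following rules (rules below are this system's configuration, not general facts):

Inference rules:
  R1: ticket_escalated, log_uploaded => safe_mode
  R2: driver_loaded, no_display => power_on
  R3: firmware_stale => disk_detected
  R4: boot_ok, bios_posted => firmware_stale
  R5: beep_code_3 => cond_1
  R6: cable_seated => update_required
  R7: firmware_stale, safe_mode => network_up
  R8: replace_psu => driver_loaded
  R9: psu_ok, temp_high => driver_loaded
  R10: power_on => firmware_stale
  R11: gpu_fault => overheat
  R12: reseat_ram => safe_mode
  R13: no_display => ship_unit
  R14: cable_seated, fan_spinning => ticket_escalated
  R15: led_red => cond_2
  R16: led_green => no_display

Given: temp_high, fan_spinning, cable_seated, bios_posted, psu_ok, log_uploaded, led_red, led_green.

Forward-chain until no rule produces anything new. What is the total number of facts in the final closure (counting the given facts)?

19

Round 1: R6 [cable_seated => update_required]; R9 [psu_ok, temp_high => driver_loaded]; R14 [cable_seated, fan_spinning => ticket_escalated]; R15 [led_red => cond_2]; R16 [led_green => no_display]. Adds update_required, driver_loaded, ticket_escalated, cond_2, no_display.
Round 2: R1 [ticket_escalated, log_uploaded => safe_mode]; R2 [driver_loaded, no_display => power_on]; R13 [no_display => ship_unit]. Adds safe_mode, power_on, ship_unit.
Round 3: R10 [power_on => firmware_stale]. Adds firmware_stale.
Round 4: R3 [firmware_stale => disk_detected]; R7 [firmware_stale, safe_mode => network_up]. Adds disk_detected, network_up.
Closure: {bios_posted, cable_seated, cond_2, disk_detected, driver_loaded, fan_spinning, firmware_stale, led_green, led_red, log_uploaded, network_up, no_display, power_on, psu_ok, safe_mode, ship_unit, temp_high, ticket_escalated, update_required} — 19 facts.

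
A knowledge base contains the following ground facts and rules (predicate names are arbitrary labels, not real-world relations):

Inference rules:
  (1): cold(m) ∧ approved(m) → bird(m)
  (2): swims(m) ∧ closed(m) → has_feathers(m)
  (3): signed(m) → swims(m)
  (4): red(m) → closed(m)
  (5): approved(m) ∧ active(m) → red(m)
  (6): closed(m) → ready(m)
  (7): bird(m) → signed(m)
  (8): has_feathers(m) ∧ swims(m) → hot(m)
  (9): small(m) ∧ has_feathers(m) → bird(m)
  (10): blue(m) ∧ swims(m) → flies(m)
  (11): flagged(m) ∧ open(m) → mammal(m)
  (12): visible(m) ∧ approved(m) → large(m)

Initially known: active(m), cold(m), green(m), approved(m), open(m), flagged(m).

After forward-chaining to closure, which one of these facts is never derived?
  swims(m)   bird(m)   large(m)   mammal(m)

large(m)

Round 1: (1) [cold(m) ∧ approved(m) → bird(m)]; (5) [approved(m) ∧ active(m) → red(m)]; (11) [flagged(m) ∧ open(m) → mammal(m)]. Adds bird(m), red(m), mammal(m).
Round 2: (4) [red(m) → closed(m)]; (7) [bird(m) → signed(m)]. Adds closed(m), signed(m).
Round 3: (3) [signed(m) → swims(m)]; (6) [closed(m) → ready(m)]. Adds swims(m), ready(m).
Round 4: (2) [swims(m) ∧ closed(m) → has_feathers(m)]. Adds has_feathers(m).
Round 5: (8) [has_feathers(m) ∧ swims(m) → hot(m)]. Adds hot(m).
Derived: swims(m) (round 3), mammal(m) (round 1), bird(m) (round 1). large(m) never appears in any round.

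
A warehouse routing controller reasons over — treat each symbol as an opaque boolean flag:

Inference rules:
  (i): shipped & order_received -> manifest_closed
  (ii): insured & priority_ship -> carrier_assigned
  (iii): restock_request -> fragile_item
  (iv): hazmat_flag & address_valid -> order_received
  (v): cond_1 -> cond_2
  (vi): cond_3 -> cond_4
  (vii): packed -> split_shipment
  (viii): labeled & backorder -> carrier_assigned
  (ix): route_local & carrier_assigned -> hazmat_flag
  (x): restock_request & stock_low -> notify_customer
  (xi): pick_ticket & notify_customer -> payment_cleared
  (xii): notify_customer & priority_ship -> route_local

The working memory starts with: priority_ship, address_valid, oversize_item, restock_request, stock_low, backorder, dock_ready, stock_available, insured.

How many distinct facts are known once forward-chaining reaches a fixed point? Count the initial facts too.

Round 1 fires (ii), (iii), (x), giving carrier_assigned, fragile_item, notify_customer.
Round 2 fires (xii), giving route_local.
Round 3 fires (ix), giving hazmat_flag.
Round 4 fires (iv), giving order_received.
Closure: {address_valid, backorder, carrier_assigned, dock_ready, fragile_item, hazmat_flag, insured, notify_customer, order_received, oversize_item, priority_ship, restock_request, route_local, stock_available, stock_low} — 15 facts.

15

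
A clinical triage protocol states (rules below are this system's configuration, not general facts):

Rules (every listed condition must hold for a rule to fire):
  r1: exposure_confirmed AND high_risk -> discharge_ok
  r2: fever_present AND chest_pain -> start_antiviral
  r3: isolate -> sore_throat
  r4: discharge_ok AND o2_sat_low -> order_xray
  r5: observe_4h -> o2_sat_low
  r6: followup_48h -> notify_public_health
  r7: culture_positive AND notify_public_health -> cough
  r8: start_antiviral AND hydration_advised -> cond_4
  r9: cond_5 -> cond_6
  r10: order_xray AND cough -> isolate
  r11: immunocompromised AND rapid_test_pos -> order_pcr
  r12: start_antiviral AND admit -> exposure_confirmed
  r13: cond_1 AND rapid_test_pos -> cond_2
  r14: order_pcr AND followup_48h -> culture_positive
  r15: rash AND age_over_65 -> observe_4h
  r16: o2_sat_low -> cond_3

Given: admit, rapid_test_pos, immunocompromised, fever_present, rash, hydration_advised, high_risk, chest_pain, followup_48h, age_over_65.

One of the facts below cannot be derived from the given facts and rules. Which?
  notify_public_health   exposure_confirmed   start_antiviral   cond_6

cond_6

Round 1: r2 [fever_present AND chest_pain -> start_antiviral]; r6 [followup_48h -> notify_public_health]; r11 [immunocompromised AND rapid_test_pos -> order_pcr]; r15 [rash AND age_over_65 -> observe_4h]. Adds start_antiviral, notify_public_health, order_pcr, observe_4h.
Round 2: r5 [observe_4h -> o2_sat_low]; r8 [start_antiviral AND hydration_advised -> cond_4]; r12 [start_antiviral AND admit -> exposure_confirmed]; r14 [order_pcr AND followup_48h -> culture_positive]. Adds o2_sat_low, cond_4, exposure_confirmed, culture_positive.
Round 3: r1 [exposure_confirmed AND high_risk -> discharge_ok]; r7 [culture_positive AND notify_public_health -> cough]; r16 [o2_sat_low -> cond_3]. Adds discharge_ok, cough, cond_3.
Round 4: r4 [discharge_ok AND o2_sat_low -> order_xray]. Adds order_xray.
Round 5: r10 [order_xray AND cough -> isolate]. Adds isolate.
Round 6: r3 [isolate -> sore_throat]. Adds sore_throat.
Derived: notify_public_health (round 1), exposure_confirmed (round 2), start_antiviral (round 1). cond_6 never appears in any round.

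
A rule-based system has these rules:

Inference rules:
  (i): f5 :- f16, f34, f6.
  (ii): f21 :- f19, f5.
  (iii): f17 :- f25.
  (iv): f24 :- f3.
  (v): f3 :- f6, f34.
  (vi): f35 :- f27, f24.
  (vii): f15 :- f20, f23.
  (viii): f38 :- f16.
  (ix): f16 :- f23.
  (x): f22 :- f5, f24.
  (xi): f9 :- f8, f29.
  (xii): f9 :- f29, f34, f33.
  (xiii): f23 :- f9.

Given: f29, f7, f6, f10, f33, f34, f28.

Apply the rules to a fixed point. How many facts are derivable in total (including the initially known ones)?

[1] (v) [f3 :- f6, f34.]; (xii) [f9 :- f29, f34, f33.]. ⇒ new: f3, f9.
[2] (iv) [f24 :- f3.]; (xiii) [f23 :- f9.]. ⇒ new: f24, f23.
[3] (ix) [f16 :- f23.]. ⇒ new: f16.
[4] (i) [f5 :- f16, f34, f6.]; (viii) [f38 :- f16.]. ⇒ new: f5, f38.
[5] (x) [f22 :- f5, f24.]. ⇒ new: f22.
Closure: {f10, f16, f22, f23, f24, f28, f29, f3, f33, f34, f38, f5, f6, f7, f9} — 15 facts.

15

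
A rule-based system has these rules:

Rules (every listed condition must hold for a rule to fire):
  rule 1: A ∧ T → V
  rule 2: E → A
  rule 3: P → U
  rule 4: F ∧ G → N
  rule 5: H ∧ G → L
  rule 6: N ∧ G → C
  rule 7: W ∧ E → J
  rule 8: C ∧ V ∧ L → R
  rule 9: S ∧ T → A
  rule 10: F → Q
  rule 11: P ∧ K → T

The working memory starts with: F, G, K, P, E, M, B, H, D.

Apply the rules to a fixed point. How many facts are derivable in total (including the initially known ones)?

Round 1 — rule 2, rule 3, rule 4, rule 5, rule 10, rule 11, derive A, U, N, L, Q, T.
Round 2 — rule 1, rule 6, derive V, C.
Round 3 — rule 8, derive R.
Closure: {A, B, C, D, E, F, G, H, K, L, M, N, P, Q, R, T, U, V} — 18 facts.

18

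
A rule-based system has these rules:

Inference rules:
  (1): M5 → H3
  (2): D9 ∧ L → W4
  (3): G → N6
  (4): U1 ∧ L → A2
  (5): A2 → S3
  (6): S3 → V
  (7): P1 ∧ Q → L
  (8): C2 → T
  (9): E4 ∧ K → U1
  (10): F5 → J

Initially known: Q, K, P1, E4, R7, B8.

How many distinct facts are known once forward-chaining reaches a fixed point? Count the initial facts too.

[1] (7) [P1 ∧ Q → L]; (9) [E4 ∧ K → U1]. ⇒ new: L, U1.
[2] (4) [U1 ∧ L → A2]. ⇒ new: A2.
[3] (5) [A2 → S3]. ⇒ new: S3.
[4] (6) [S3 → V]. ⇒ new: V.
Closure: {A2, B8, E4, K, L, P1, Q, R7, S3, U1, V} — 11 facts.

11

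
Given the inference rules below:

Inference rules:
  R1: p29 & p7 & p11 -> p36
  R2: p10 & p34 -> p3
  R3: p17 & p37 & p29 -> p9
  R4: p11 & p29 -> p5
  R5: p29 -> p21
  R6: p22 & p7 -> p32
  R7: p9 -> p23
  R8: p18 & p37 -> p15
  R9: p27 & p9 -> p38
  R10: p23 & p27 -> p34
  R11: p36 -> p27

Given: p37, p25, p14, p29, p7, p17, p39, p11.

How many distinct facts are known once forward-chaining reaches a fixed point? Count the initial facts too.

16

Round 1: R1 [p29 & p7 & p11 -> p36]; R3 [p17 & p37 & p29 -> p9]; R4 [p11 & p29 -> p5]; R5 [p29 -> p21]. New: p36, p9, p5, p21.
Round 2: R7 [p9 -> p23]; R11 [p36 -> p27]. New: p23, p27.
Round 3: R9 [p27 & p9 -> p38]; R10 [p23 & p27 -> p34]. New: p38, p34.
Closure: {p11, p14, p17, p21, p23, p25, p27, p29, p34, p36, p37, p38, p39, p5, p7, p9} — 16 facts.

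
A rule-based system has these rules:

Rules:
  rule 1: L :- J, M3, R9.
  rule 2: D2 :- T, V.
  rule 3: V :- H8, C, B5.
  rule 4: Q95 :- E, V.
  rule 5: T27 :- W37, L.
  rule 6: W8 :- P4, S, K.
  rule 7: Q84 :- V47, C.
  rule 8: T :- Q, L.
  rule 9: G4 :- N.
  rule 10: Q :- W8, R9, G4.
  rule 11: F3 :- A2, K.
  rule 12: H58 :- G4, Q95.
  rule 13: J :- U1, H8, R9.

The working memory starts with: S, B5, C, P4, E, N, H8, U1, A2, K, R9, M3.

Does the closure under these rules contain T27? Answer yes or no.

[1] rule 3 [V :- H8, C, B5.]; rule 6 [W8 :- P4, S, K.]; rule 9 [G4 :- N.]; rule 11 [F3 :- A2, K.]; rule 13 [J :- U1, H8, R9.]. ⇒ new: V, W8, G4, F3, J.
[2] rule 1 [L :- J, M3, R9.]; rule 4 [Q95 :- E, V.]; rule 10 [Q :- W8, R9, G4.]. ⇒ new: L, Q95, Q.
[3] rule 8 [T :- Q, L.]; rule 12 [H58 :- G4, Q95.]. ⇒ new: T, H58.
[4] rule 2 [D2 :- T, V.]. ⇒ new: D2.
Fixed point reached. T27 is concluded only by rule 5; rule 5 needs W37 (never derived).

no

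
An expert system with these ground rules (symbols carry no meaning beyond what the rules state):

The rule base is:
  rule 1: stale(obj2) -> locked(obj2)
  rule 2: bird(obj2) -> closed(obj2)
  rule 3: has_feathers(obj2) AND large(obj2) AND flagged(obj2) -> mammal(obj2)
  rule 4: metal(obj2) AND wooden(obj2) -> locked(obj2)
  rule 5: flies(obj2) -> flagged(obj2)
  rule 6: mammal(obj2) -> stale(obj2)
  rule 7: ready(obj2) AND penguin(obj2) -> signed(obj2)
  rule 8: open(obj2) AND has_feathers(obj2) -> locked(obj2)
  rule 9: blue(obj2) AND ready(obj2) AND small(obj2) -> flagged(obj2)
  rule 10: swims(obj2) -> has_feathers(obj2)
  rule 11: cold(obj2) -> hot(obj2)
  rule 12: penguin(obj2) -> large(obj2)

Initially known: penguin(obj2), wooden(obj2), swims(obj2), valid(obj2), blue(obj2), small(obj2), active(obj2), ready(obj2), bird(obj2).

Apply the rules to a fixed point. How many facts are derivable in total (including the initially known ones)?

Round 1 — rule 2, rule 7, rule 9, rule 10, rule 12, derive closed(obj2), signed(obj2), flagged(obj2), has_feathers(obj2), large(obj2).
Round 2 — rule 3, derive mammal(obj2).
Round 3 — rule 6, derive stale(obj2).
Round 4 — rule 1, derive locked(obj2).
Closure: {active(obj2), bird(obj2), blue(obj2), closed(obj2), flagged(obj2), has_feathers(obj2), large(obj2), locked(obj2), mammal(obj2), penguin(obj2), ready(obj2), signed(obj2), small(obj2), stale(obj2), swims(obj2), valid(obj2), wooden(obj2)} — 17 facts.

17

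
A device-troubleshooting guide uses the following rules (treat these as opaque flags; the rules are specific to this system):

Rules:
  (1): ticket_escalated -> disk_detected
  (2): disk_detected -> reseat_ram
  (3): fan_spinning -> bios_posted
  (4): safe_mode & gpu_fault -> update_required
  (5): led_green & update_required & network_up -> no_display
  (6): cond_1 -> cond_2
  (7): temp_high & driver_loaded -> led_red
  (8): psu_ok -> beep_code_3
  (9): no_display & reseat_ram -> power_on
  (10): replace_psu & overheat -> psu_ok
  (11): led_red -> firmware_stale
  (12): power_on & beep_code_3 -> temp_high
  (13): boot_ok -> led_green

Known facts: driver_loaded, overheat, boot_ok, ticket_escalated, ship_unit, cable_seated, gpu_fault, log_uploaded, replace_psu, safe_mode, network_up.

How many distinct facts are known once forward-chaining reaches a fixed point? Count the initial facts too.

Round 1: (1) [ticket_escalated -> disk_detected]; (4) [safe_mode & gpu_fault -> update_required]; (10) [replace_psu & overheat -> psu_ok]; (13) [boot_ok -> led_green]. Adds disk_detected, update_required, psu_ok, led_green.
Round 2: (2) [disk_detected -> reseat_ram]; (5) [led_green & update_required & network_up -> no_display]; (8) [psu_ok -> beep_code_3]. Adds reseat_ram, no_display, beep_code_3.
Round 3: (9) [no_display & reseat_ram -> power_on]. Adds power_on.
Round 4: (12) [power_on & beep_code_3 -> temp_high]. Adds temp_high.
Round 5: (7) [temp_high & driver_loaded -> led_red]. Adds led_red.
Round 6: (11) [led_red -> firmware_stale]. Adds firmware_stale.
Closure: {beep_code_3, boot_ok, cable_seated, disk_detected, driver_loaded, firmware_stale, gpu_fault, led_green, led_red, log_uploaded, network_up, no_display, overheat, power_on, psu_ok, replace_psu, reseat_ram, safe_mode, ship_unit, temp_high, ticket_escalated, update_required} — 22 facts.

22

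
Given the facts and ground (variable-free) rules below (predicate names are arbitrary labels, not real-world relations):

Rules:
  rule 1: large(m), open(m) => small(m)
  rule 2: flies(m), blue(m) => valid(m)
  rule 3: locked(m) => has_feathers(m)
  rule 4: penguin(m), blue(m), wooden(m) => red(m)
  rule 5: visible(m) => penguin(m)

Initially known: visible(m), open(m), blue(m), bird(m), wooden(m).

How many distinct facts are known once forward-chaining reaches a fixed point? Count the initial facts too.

Round 1 fires rule 5, giving penguin(m).
Round 2 fires rule 4, giving red(m).
Closure: {bird(m), blue(m), open(m), penguin(m), red(m), visible(m), wooden(m)} — 7 facts.

7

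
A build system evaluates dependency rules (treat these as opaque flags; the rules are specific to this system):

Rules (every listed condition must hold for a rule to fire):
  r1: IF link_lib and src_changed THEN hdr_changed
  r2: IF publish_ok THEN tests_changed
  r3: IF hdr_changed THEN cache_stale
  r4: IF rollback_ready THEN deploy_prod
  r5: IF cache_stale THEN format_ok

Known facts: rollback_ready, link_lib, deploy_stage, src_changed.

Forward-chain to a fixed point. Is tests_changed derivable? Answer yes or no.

no

Round 1 fires r1, r4, giving hdr_changed, deploy_prod.
Round 2 fires r3, giving cache_stale.
Round 3 fires r5, giving format_ok.
Fixed point reached. tests_changed is concluded only by r2; r2 needs publish_ok (never derived).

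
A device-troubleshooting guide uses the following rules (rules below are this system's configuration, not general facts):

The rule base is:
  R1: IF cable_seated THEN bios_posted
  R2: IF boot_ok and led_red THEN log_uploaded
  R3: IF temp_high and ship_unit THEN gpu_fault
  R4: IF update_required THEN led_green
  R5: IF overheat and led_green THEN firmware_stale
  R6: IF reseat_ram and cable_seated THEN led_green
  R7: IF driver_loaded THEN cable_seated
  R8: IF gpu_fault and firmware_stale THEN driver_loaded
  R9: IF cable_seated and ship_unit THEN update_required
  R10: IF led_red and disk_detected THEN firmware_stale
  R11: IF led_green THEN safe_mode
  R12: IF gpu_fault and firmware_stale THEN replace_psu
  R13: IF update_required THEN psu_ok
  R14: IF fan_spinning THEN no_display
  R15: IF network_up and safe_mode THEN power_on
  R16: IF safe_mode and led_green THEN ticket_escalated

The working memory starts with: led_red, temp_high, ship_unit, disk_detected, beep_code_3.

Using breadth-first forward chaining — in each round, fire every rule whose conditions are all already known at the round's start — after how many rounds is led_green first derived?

[1] R3 [IF temp_high and ship_unit THEN gpu_fault]; R10 [IF led_red and disk_detected THEN firmware_stale]. ⇒ new: gpu_fault, firmware_stale.
[2] R8 [IF gpu_fault and firmware_stale THEN driver_loaded]; R12 [IF gpu_fault and firmware_stale THEN replace_psu]. ⇒ new: driver_loaded, replace_psu.
[3] R7 [IF driver_loaded THEN cable_seated]. ⇒ new: cable_seated.
[4] R1 [IF cable_seated THEN bios_posted]; R9 [IF cable_seated and ship_unit THEN update_required]. ⇒ new: bios_posted, update_required.
[5] R4 [IF update_required THEN led_green]; R13 [IF update_required THEN psu_ok]. ⇒ new: led_green, psu_ok.
led_green first appears in round 5.

5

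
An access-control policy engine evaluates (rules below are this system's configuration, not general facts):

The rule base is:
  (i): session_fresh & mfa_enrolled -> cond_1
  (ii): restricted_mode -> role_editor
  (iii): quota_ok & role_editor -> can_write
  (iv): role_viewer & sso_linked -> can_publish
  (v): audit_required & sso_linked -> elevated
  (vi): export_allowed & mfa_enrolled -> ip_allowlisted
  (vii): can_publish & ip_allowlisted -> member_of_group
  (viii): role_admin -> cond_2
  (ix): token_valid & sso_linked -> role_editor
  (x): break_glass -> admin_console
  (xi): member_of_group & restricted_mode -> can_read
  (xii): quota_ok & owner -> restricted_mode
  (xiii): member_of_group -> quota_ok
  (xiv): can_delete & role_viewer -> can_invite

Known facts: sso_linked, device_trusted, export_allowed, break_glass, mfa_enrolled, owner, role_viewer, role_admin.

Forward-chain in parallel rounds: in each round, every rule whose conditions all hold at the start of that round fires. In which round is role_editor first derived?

Round 1 fires (iv), (vi), (viii), (x), giving can_publish, ip_allowlisted, cond_2, admin_console.
Round 2 fires (vii), giving member_of_group.
Round 3 fires (xiii), giving quota_ok.
Round 4 fires (xii), giving restricted_mode.
Round 5 fires (ii), (xi), giving role_editor, can_read.
role_editor first appears in round 5.

5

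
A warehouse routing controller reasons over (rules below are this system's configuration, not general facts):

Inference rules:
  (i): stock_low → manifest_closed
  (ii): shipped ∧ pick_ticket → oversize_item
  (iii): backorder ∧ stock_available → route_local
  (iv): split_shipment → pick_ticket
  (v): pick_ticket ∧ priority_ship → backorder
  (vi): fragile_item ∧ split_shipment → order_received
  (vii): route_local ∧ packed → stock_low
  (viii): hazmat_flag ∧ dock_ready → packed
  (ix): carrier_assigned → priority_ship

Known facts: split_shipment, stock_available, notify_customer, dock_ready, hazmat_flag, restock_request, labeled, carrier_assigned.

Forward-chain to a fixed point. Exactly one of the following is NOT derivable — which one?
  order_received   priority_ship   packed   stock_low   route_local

Round 1: (iv) [split_shipment → pick_ticket]; (viii) [hazmat_flag ∧ dock_ready → packed]; (ix) [carrier_assigned → priority_ship]. New: pick_ticket, packed, priority_ship.
Round 2: (v) [pick_ticket ∧ priority_ship → backorder]. New: backorder.
Round 3: (iii) [backorder ∧ stock_available → route_local]. New: route_local.
Round 4: (vii) [route_local ∧ packed → stock_low]. New: stock_low.
Round 5: (i) [stock_low → manifest_closed]. New: manifest_closed.
Derived: route_local (round 3), priority_ship (round 1), stock_low (round 4), packed (round 1). order_received never appears in any round.

order_received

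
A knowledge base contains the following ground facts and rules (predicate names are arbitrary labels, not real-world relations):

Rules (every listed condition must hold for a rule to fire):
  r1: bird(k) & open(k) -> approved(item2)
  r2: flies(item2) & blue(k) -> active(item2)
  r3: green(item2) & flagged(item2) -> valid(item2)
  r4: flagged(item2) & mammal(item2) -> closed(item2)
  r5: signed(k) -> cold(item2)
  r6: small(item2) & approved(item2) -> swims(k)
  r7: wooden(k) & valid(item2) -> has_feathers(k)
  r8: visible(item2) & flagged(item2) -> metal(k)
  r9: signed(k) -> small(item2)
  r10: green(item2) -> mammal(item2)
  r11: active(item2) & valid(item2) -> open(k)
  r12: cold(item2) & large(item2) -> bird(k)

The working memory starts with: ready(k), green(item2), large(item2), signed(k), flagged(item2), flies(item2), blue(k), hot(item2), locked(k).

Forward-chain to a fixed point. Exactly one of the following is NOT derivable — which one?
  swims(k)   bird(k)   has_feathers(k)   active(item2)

has_feathers(k)

[1] r2 [flies(item2) & blue(k) -> active(item2)]; r3 [green(item2) & flagged(item2) -> valid(item2)]; r5 [signed(k) -> cold(item2)]; r9 [signed(k) -> small(item2)]; r10 [green(item2) -> mammal(item2)]. ⇒ new: active(item2), valid(item2), cold(item2), small(item2), mammal(item2).
[2] r4 [flagged(item2) & mammal(item2) -> closed(item2)]; r11 [active(item2) & valid(item2) -> open(k)]; r12 [cold(item2) & large(item2) -> bird(k)]. ⇒ new: closed(item2), open(k), bird(k).
[3] r1 [bird(k) & open(k) -> approved(item2)]. ⇒ new: approved(item2).
[4] r6 [small(item2) & approved(item2) -> swims(k)]. ⇒ new: swims(k).
Derived: active(item2) (round 1), swims(k) (round 4), bird(k) (round 2). has_feathers(k) never appears in any round.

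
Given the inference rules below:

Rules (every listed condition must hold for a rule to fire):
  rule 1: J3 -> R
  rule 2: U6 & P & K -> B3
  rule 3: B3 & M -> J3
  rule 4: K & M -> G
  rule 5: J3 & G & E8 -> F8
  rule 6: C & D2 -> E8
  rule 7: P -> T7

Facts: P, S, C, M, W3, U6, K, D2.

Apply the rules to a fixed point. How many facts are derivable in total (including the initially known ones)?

Round 1: rule 2 [U6 & P & K -> B3]; rule 4 [K & M -> G]; rule 6 [C & D2 -> E8]; rule 7 [P -> T7]. Adds B3, G, E8, T7.
Round 2: rule 3 [B3 & M -> J3]. Adds J3.
Round 3: rule 1 [J3 -> R]; rule 5 [J3 & G & E8 -> F8]. Adds R, F8.
Closure: {B3, C, D2, E8, F8, G, J3, K, M, P, R, S, T7, U6, W3} — 15 facts.

15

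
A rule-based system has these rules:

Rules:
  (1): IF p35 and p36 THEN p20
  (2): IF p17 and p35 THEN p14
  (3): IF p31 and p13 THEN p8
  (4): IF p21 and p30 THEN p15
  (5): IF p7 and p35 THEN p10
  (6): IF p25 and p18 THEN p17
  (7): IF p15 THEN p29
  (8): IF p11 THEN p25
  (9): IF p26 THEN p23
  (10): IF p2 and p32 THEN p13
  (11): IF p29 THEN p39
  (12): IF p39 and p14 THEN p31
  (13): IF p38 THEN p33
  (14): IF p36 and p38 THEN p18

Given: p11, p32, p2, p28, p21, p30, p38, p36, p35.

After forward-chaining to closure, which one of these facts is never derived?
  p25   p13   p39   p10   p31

p10

Round 1 fires (1), (4), (8), (10), (13), (14), giving p20, p15, p25, p13, p33, p18.
Round 2 fires (6), (7), giving p17, p29.
Round 3 fires (2), (11), giving p14, p39.
Round 4 fires (12), giving p31.
Round 5 fires (3), giving p8.
Derived: p25 (round 1), p31 (round 4), p13 (round 1), p39 (round 3). p10 never appears in any round.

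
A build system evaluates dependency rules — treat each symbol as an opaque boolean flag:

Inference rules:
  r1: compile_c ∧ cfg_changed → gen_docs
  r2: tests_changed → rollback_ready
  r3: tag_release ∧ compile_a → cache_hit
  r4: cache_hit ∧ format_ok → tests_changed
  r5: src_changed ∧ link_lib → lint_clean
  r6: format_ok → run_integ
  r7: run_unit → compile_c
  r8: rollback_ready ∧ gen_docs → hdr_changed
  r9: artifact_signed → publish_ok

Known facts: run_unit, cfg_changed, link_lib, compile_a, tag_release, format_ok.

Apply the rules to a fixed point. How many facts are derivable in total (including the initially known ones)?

[1] r3 [tag_release ∧ compile_a → cache_hit]; r6 [format_ok → run_integ]; r7 [run_unit → compile_c]. ⇒ new: cache_hit, run_integ, compile_c.
[2] r1 [compile_c ∧ cfg_changed → gen_docs]; r4 [cache_hit ∧ format_ok → tests_changed]. ⇒ new: gen_docs, tests_changed.
[3] r2 [tests_changed → rollback_ready]. ⇒ new: rollback_ready.
[4] r8 [rollback_ready ∧ gen_docs → hdr_changed]. ⇒ new: hdr_changed.
Closure: {cache_hit, cfg_changed, compile_a, compile_c, format_ok, gen_docs, hdr_changed, link_lib, rollback_ready, run_integ, run_unit, tag_release, tests_changed} — 13 facts.

13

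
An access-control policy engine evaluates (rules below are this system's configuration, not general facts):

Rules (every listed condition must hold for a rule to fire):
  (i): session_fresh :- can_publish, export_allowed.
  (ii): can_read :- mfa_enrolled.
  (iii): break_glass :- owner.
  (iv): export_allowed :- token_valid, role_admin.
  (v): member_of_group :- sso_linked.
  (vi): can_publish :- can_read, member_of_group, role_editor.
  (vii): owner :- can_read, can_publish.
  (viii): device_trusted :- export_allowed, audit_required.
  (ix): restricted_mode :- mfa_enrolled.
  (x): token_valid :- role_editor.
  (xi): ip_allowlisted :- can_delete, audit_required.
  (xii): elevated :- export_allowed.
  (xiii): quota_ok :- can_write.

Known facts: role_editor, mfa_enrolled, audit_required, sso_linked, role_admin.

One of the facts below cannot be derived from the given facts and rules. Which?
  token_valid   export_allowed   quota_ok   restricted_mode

quota_ok

Round 1 fires (ii), (v), (ix), (x), giving can_read, member_of_group, restricted_mode, token_valid.
Round 2 fires (iv), (vi), giving export_allowed, can_publish.
Round 3 fires (i), (vii), (viii), (xii), giving session_fresh, owner, device_trusted, elevated.
Round 4 fires (iii), giving break_glass.
Derived: export_allowed (round 2), token_valid (round 1), restricted_mode (round 1). quota_ok never appears in any round.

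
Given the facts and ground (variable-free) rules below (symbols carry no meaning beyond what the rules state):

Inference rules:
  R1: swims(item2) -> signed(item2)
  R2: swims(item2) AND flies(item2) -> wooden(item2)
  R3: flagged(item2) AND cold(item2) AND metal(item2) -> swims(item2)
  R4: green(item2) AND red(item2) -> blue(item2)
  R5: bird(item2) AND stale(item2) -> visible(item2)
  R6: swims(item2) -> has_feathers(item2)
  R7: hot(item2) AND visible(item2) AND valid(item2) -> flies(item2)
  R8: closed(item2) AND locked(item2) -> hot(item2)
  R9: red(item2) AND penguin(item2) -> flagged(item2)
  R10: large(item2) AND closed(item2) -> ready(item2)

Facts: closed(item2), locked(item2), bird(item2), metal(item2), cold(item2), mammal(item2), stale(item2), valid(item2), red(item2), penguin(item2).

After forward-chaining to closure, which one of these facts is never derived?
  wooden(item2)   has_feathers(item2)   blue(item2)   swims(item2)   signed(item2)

[1] R5 [bird(item2) AND stale(item2) -> visible(item2)]; R8 [closed(item2) AND locked(item2) -> hot(item2)]; R9 [red(item2) AND penguin(item2) -> flagged(item2)]. ⇒ new: visible(item2), hot(item2), flagged(item2).
[2] R3 [flagged(item2) AND cold(item2) AND metal(item2) -> swims(item2)]; R7 [hot(item2) AND visible(item2) AND valid(item2) -> flies(item2)]. ⇒ new: swims(item2), flies(item2).
[3] R1 [swims(item2) -> signed(item2)]; R2 [swims(item2) AND flies(item2) -> wooden(item2)]; R6 [swims(item2) -> has_feathers(item2)]. ⇒ new: signed(item2), wooden(item2), has_feathers(item2).
Derived: has_feathers(item2) (round 3), swims(item2) (round 2), signed(item2) (round 3), wooden(item2) (round 3). blue(item2) never appears in any round.

blue(item2)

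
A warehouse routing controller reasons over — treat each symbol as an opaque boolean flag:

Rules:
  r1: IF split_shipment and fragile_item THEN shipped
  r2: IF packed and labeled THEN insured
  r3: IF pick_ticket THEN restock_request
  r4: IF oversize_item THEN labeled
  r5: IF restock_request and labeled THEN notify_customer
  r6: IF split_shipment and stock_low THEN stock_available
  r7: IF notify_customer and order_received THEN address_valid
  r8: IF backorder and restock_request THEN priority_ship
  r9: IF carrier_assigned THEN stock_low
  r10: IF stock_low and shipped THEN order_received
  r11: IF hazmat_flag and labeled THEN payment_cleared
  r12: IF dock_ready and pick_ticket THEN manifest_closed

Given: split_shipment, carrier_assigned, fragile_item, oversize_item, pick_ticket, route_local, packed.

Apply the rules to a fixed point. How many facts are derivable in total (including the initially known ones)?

[1] r1 [IF split_shipment and fragile_item THEN shipped]; r3 [IF pick_ticket THEN restock_request]; r4 [IF oversize_item THEN labeled]; r9 [IF carrier_assigned THEN stock_low]. ⇒ new: shipped, restock_request, labeled, stock_low.
[2] r2 [IF packed and labeled THEN insured]; r5 [IF restock_request and labeled THEN notify_customer]; r6 [IF split_shipment and stock_low THEN stock_available]; r10 [IF stock_low and shipped THEN order_received]. ⇒ new: insured, notify_customer, stock_available, order_received.
[3] r7 [IF notify_customer and order_received THEN address_valid]. ⇒ new: address_valid.
Closure: {address_valid, carrier_assigned, fragile_item, insured, labeled, notify_customer, order_received, oversize_item, packed, pick_ticket, restock_request, route_local, shipped, split_shipment, stock_available, stock_low} — 16 facts.

16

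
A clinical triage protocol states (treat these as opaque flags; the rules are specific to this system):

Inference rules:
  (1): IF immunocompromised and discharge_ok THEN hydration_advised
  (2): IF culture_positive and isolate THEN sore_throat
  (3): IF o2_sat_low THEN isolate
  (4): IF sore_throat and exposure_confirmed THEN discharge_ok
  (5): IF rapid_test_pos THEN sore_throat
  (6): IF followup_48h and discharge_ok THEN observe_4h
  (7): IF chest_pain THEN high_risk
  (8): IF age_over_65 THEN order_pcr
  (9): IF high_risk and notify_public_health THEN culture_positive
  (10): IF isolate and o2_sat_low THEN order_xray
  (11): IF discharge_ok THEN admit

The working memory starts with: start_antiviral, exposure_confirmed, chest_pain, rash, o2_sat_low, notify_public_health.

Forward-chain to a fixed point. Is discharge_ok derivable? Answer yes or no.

yes

Round 1 fires (3), (7), giving isolate, high_risk.
Round 2 fires (9), (10), giving culture_positive, order_xray.
Round 3 fires (2), giving sore_throat.
Round 4 fires (4), giving discharge_ok.
Round 5 fires (11), giving admit.
discharge_ok appears in round 4, so it is derivable.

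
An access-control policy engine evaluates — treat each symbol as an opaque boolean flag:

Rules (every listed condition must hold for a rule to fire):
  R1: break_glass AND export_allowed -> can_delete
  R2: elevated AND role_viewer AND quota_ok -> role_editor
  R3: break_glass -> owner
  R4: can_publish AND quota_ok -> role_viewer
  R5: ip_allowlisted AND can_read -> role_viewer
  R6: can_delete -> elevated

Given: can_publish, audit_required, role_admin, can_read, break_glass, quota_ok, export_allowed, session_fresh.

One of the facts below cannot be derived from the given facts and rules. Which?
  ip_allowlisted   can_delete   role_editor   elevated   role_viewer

ip_allowlisted

Round 1 fires R1, R3, R4, giving can_delete, owner, role_viewer.
Round 2 fires R6, giving elevated.
Round 3 fires R2, giving role_editor.
Derived: elevated (round 2), role_viewer (round 1), role_editor (round 3), can_delete (round 1). ip_allowlisted never appears in any round.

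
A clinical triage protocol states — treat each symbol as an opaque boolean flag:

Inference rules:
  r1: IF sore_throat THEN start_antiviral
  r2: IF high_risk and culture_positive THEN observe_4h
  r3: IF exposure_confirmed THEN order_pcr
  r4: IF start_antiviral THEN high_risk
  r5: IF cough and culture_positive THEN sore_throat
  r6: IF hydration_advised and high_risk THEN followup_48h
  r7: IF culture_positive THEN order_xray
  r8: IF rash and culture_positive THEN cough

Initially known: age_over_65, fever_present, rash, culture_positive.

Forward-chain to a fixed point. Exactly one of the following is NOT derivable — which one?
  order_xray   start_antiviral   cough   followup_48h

followup_48h

Round 1 fires r7, r8, giving order_xray, cough.
Round 2 fires r5, giving sore_throat.
Round 3 fires r1, giving start_antiviral.
Round 4 fires r4, giving high_risk.
Round 5 fires r2, giving observe_4h.
Derived: start_antiviral (round 3), cough (round 1), order_xray (round 1). followup_48h never appears in any round.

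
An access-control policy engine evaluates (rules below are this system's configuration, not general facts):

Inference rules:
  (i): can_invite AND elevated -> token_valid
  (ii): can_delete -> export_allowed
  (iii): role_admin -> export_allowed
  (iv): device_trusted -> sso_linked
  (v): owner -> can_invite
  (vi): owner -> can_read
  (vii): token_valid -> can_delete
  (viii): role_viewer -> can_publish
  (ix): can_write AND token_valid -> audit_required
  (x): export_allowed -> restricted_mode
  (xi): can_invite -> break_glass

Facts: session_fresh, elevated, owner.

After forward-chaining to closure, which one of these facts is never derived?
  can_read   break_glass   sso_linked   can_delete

sso_linked

[1] (v) [owner -> can_invite]; (vi) [owner -> can_read]. ⇒ new: can_invite, can_read.
[2] (i) [can_invite AND elevated -> token_valid]; (xi) [can_invite -> break_glass]. ⇒ new: token_valid, break_glass.
[3] (vii) [token_valid -> can_delete]. ⇒ new: can_delete.
[4] (ii) [can_delete -> export_allowed]. ⇒ new: export_allowed.
[5] (x) [export_allowed -> restricted_mode]. ⇒ new: restricted_mode.
Derived: can_delete (round 3), can_read (round 1), break_glass (round 2). sso_linked never appears in any round.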